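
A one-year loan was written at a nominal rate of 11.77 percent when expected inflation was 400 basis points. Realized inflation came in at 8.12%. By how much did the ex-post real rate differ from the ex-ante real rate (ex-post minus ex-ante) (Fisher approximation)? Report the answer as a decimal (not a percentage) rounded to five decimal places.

Ex-ante: 11.77% − 4% = 7.770%
Ex-post: 11.77% − 8.12% = 3.650%
Difference (ex-post − ex-ante) = -4.1200% → -0.04120.

-0.04120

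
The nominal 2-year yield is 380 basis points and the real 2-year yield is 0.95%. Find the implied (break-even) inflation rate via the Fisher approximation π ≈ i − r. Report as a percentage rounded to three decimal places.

2.850%

π ≈ i − r = 3.8% − 0.95% → 2.850%.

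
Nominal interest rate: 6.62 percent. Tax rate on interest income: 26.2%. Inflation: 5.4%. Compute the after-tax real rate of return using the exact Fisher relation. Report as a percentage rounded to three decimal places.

After-tax nominal return = 6.62% × (1 − 0.262) = 4.88556%.
1 + r = 1.0488556 / 1.05400 = 0.995119
After-tax real rate = 0.995119 − 1 → -0.488%.

-0.488%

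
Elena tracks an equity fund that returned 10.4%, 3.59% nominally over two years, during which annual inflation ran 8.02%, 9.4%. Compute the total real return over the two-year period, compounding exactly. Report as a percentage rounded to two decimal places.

Compound the nominal returns: 1.1040 × 1.0359 = 1.143634.
Compound inflation: 1.0802 × 1.0940 = 1.181739.
Deflate: 1.143634 / 1.181739 = 0.967755.
Total real return = 0.967755 − 1 → -3.22%.

-3.22%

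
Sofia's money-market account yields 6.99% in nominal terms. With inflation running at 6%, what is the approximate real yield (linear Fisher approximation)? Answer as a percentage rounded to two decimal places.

r ≈ i − π = 6.99% − 6% = 0.99%.

0.99%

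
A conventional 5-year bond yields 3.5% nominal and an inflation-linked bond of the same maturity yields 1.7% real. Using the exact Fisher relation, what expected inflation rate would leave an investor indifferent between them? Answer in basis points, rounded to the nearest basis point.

177 basis points

(1 + π) = (1 + i)/(1 + r) = 1.03500 / 1.01700 = 1.017699
Break-even inflation = 1.017699 − 1 → 177 basis points.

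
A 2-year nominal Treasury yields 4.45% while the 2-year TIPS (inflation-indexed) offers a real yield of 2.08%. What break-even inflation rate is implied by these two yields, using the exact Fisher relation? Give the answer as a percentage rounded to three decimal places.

2.322%

(1 + π) = (1 + i)/(1 + r) = 1.04450 / 1.02080 = 1.023217
Break-even inflation = 1.023217 − 1 → 2.322%.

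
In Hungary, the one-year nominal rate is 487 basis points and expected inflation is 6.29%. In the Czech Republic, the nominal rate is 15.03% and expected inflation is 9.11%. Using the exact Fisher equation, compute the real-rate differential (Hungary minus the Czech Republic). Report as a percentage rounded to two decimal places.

-6.76%

Hungary: (1 + 0.0487)/(1 + 0.0629) − 1 = -1.3360%
The Czech Republic: (1 + 0.1503)/(1 + 0.0911) − 1 = 5.4257%
Differential = -1.3360% − 5.4257% = -6.7617% → -6.76%.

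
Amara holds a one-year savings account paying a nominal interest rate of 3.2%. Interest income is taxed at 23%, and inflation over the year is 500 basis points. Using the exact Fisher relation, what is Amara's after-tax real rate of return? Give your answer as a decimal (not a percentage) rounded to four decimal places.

-0.0242

After-tax nominal return = 3.2% × (1 − 0.23) = 2.4640%.
1 + r = 1.02464 / 1.05000 = 0.975848
After-tax real rate = 0.975848 − 1 → -0.0242.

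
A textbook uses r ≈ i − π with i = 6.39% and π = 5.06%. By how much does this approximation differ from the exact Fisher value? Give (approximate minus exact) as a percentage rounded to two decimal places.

Approximate: r ≈ 6.390% − 5.060% = 1.3300%
Exact: (1 + 0.0639)/(1 + 0.0506) − 1 = 1.2659%
Error = 1.3300% − 1.2659% = 0.0641% → 0.06%.

0.06%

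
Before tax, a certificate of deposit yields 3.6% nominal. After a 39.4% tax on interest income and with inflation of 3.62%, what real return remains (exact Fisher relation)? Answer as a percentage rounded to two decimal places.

-1.39%

After-tax nominal return = 3.6% × (1 − 0.394) = 2.1816%.
1 + r = 1.021816 / 1.03620 = 0.986119
After-tax real rate = 0.986119 − 1 → -1.39%.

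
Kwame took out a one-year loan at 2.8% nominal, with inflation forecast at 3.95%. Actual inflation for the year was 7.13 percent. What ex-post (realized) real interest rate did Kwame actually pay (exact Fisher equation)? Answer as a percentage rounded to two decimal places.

-4.04%

Ex-post: (1 + 0.0280)/(1 + 0.0713) − 1 = -4.0418%
So the realized real rate is -4.04%.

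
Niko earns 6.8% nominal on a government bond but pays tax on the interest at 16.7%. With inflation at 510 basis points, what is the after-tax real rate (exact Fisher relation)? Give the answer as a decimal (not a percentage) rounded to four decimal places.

After-tax nominal return = 6.8% × (1 − 0.167) = 5.6644%.
1 + r = 1.056644 / 1.05100 = 1.005370
After-tax real rate = 1.005370 − 1 → 0.0054.

0.0054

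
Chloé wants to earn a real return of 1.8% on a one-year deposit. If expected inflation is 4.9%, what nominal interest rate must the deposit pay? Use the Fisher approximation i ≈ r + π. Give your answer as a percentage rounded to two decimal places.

6.70%

i ≈ r + π = 1.8% + 4.9% = 6.70%.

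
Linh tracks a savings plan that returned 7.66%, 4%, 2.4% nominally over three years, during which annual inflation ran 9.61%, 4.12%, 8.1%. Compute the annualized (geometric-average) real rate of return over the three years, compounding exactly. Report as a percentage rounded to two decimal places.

-2.41%

Compound the nominal returns: 1.0766 × 1.0400 × 1.0240 = 1.14653594.
Compound inflation: 1.0961 × 1.0412 × 1.0810 = 1.23370132.
Deflate: 1.14653594 / 1.23370132 = 0.92934644.
Annualized real rate = 0.92934644^(1/3) − 1 = -2.4129% → -2.41%.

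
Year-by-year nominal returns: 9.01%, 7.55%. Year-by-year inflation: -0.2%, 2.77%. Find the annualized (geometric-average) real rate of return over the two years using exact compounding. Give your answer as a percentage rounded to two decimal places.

6.92%

Nominal growth factor = 1.0901 × 1.0755 = 1.17240255
Price-level growth factor = 0.9980 × 1.0277 = 1.02564460
Real growth factor = 1.17240255 / 1.02564460 = 1.14308850
Annualized real rate = 1.14308850^(1/2) − 1 = 6.9153% → 6.92%.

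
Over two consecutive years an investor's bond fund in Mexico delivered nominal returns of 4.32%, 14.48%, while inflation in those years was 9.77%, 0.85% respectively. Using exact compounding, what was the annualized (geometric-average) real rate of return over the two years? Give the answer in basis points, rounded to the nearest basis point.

386 basis points

Nominal growth factor = 1.0432 × 1.1448 = 1.19425536
Price-level growth factor = 1.0977 × 1.0085 = 1.10703045
Real growth factor = 1.19425536 / 1.10703045 = 1.07879179
Annualized real rate = 1.07879179^(1/2) − 1 = 3.8649% → 386 basis points.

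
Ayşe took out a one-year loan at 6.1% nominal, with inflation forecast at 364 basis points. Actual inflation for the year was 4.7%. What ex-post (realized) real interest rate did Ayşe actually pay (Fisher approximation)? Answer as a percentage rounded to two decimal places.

Ex-post: 6.1% − 4.7% = 1.400%
So the realized real rate is 1.40%.

1.40%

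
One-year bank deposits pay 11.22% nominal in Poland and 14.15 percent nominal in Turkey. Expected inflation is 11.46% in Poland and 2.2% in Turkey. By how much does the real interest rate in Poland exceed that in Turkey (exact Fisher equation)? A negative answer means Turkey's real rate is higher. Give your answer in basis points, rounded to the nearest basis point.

Poland: (1 + 0.1122)/(1 + 0.1146) − 1 = -0.2153%
Turkey: (1 + 0.1415)/(1 + 0.0220) − 1 = 11.6928%
Differential = -0.2153% − 11.6928% = -11.9081% → -1191 basis points.

-1191 basis points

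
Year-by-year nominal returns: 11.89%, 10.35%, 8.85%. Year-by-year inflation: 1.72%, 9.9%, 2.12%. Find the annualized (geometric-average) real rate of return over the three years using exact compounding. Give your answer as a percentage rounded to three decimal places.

Nominal growth factor = 1.1189 × 1.1035 × 1.0885 = 1.34397764
Price-level growth factor = 1.0172 × 1.0990 × 1.0212 = 1.14160234
Real growth factor = 1.34397764 / 1.14160234 = 1.17727303
Annualized real rate = 1.17727303^(1/3) − 1 = 5.5907% → 5.591%.

5.591%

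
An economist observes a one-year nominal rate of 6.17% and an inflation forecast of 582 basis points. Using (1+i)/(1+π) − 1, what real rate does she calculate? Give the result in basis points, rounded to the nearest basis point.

33 basis points

1 + r = 1.06170 / 1.05820 = 1.003308
r = 1.003308 − 1 = 0.3308%, i.e. 33 basis points.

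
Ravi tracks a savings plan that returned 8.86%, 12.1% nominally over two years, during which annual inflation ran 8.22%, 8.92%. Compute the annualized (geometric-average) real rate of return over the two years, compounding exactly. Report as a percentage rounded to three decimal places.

Nominal growth factor = 1.0886 × 1.1210 = 1.22032060
Price-level growth factor = 1.0822 × 1.0892 = 1.17873224
Real growth factor = 1.22032060 / 1.17873224 = 1.03528228
Annualized real rate = 1.03528228^(1/2) − 1 = 1.7488% → 1.749%.

1.749%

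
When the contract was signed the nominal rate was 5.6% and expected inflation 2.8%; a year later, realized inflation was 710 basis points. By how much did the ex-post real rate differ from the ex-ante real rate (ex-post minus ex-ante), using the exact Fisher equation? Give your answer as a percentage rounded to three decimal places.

Ex-ante: (1 + 0.0560)/(1 + 0.0280) − 1 = 2.7237%
Ex-post: (1 + 0.0560)/(1 + 0.0710) − 1 = -1.4006%
Difference (ex-post − ex-ante) = -4.1243% → -4.124%.

-4.124%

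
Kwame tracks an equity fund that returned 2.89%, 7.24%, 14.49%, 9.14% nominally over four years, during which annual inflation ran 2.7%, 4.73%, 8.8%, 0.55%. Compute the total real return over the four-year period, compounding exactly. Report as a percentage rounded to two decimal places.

Compound the nominal returns: 1.0289 × 1.0724 × 1.1449 × 1.0914 = 1.378737.
Compound inflation: 1.0270 × 1.0473 × 1.0880 × 1.0055 = 1.176664.
Deflate: 1.378737 / 1.176664 = 1.171734.
Total real return = 1.171734 − 1 → 17.17%.

17.17%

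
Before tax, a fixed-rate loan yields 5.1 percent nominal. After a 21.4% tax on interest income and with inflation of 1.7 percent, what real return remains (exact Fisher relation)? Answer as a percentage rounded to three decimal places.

After-tax nominal return = 5.1% × (1 − 0.214) = 4.0086%.
1 + r = 1.040086 / 1.01700 = 1.022700
After-tax real rate = 1.022700 − 1 → 2.270%.

2.270%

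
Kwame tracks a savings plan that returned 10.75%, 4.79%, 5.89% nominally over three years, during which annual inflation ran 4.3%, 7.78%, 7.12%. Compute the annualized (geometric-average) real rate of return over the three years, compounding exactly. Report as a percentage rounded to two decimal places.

Compound the nominal returns: 1.1075 × 1.0479 × 1.0589 = 1.22890560.
Compound inflation: 1.0430 × 1.0778 × 1.0712 = 1.20418455.
Deflate: 1.22890560 / 1.20418455 = 1.02052929.
Annualized real rate = 1.02052929^(1/3) − 1 = 0.6797% → 0.68%.

0.68%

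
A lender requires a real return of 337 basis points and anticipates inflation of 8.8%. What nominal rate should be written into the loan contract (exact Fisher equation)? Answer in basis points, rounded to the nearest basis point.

1247 basis points

(1 + i) = (1 + r)(1 + π) = 1.03370 × 1.08800 = 1.1246656
i = 1.1246656 − 1, so the required nominal rate is 1247 basis points.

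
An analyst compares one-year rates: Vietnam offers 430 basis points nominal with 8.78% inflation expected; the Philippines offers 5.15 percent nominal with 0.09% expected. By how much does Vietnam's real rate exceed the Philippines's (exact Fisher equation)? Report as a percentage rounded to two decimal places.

Vietnam: (1 + 0.0430)/(1 + 0.0878) − 1 = -4.1184%
The Philippines: (1 + 0.0515)/(1 + 0.0009) − 1 = 5.0555%
Differential = -4.1184% − 5.0555% = -9.1739% → -9.17%.

-9.17%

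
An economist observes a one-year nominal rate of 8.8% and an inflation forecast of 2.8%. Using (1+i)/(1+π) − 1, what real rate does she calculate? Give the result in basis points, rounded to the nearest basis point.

By the Fisher equation, 1 + r = (1 + i)/(1 + π).
1 + r = 1.08800 / 1.02800 = 1.058366
r = 1.058366 − 1 = 5.8366%, i.e. 584 basis points.

584 basis points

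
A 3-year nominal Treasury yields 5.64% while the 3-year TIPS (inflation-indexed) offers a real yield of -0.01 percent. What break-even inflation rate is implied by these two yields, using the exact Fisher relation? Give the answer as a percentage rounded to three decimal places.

5.651%

(1 + π) = (1 + i)/(1 + r) = 1.05640 / 0.99990 = 1.056506
Break-even inflation = 1.056506 − 1 → 5.651%.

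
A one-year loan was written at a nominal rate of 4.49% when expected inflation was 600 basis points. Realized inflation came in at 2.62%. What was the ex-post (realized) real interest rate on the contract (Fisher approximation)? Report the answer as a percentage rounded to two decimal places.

1.87%

Ex-post: 4.49% − 2.62% = 1.870%
So the realized real rate is 1.87%.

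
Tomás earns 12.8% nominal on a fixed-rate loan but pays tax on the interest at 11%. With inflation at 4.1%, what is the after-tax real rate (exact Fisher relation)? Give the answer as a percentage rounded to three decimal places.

After-tax nominal return = 12.8% × (1 − 0.11) = 11.3920%.
1 + r = 1.11392 / 1.04100 = 1.070048
After-tax real rate = 1.070048 − 1 → 7.005%.

7.005%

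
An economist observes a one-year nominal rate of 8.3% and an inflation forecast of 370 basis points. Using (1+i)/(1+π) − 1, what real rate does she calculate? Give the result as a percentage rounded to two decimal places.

4.44%

1 + r = 1.08300 / 1.03700 = 1.044359
r = 1.044359 − 1 = 4.4359%, i.e. 4.44%.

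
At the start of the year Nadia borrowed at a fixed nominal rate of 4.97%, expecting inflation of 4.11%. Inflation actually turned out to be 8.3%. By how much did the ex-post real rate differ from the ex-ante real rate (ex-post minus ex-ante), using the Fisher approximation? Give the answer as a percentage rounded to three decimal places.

-4.190%

Ex-ante: 4.97% − 4.11% = 0.860%
Ex-post: 4.97% − 8.3% = -3.330%
Difference (ex-post − ex-ante) = -4.1900% → -4.190%.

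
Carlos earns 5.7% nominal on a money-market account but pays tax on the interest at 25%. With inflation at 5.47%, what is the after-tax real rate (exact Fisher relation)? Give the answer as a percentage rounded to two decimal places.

After-tax nominal return = 5.7% × (1 − 0.25) = 4.2750%.
1 + r = 1.04275 / 1.05470 = 0.988670
After-tax real rate = 0.988670 − 1 → -1.13%.

-1.13%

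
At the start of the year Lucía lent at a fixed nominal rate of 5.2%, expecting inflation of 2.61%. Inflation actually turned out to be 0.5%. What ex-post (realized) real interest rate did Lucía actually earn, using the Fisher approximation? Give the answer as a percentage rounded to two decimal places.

Ex-post: 5.2% − 0.5% = 4.700%
So the realized real rate is 4.70%.

4.70%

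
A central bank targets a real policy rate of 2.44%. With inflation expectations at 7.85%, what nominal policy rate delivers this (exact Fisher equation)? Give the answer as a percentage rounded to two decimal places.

10.48%

(1 + i) = (1 + r)(1 + π) = 1.02440 × 1.07850 = 1.1048154
i = 1.1048154 − 1, so the required nominal rate is 10.48%.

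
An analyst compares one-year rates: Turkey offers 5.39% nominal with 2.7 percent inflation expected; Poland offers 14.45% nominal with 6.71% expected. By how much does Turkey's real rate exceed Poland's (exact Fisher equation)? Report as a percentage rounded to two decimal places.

-4.63%

Turkey: (1 + 0.0539)/(1 + 0.0270) − 1 = 2.6193%
Poland: (1 + 0.1445)/(1 + 0.0671) − 1 = 7.2533%
Differential = 2.6193% − 7.2533% = -4.6340% → -4.63%.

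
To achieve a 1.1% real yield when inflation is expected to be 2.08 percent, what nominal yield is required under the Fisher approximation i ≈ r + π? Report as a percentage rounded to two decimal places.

3.18%

i ≈ r + π = 1.1% + 2.08% = 3.18%.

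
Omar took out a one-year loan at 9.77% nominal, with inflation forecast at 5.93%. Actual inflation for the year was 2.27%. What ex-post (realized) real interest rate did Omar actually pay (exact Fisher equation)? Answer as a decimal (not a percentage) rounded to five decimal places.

0.07334

Ex-post: (1 + 0.0977)/(1 + 0.0227) − 1 = 7.33353%
So the realized real rate is 0.07334.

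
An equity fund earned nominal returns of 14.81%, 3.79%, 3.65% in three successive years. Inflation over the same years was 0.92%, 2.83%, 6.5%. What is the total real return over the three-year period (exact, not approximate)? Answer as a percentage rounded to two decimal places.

Compound the nominal returns: 1.1481 × 1.0379 × 1.0365 = 1.235107.
Compound inflation: 1.0092 × 1.0283 × 1.0650 = 1.105215.
Deflate: 1.235107 / 1.105215 = 1.117527.
Total real return = 1.117527 − 1 → 11.75%.

11.75%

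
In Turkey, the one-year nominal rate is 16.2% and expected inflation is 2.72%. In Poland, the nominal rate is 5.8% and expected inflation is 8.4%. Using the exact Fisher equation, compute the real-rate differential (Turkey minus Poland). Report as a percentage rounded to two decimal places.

Turkey: (1 + 0.1620)/(1 + 0.0272) − 1 = 13.1231%
Poland: (1 + 0.0580)/(1 + 0.0840) − 1 = -2.3985%
Differential = 13.1231% − (-2.3985%) = 15.5216% → 15.52%.

15.52%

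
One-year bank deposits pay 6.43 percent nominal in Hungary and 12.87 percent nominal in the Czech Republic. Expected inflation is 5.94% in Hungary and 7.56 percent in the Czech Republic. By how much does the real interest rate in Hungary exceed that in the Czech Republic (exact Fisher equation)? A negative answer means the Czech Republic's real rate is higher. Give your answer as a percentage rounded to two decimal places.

Hungary: (1 + 0.0643)/(1 + 0.0594) − 1 = 0.4625%
The Czech Republic: (1 + 0.1287)/(1 + 0.0756) − 1 = 4.9368%
Differential = 0.4625% − 4.9368% = -4.4743% → -4.47%.

-4.47%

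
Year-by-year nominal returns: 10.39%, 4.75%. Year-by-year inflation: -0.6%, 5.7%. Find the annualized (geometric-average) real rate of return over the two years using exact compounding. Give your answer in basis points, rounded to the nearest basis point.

491 basis points

Nominal growth factor = 1.1039 × 1.0475 = 1.15633525
Price-level growth factor = 0.9940 × 1.0570 = 1.05065800
Real growth factor = 1.15633525 / 1.05065800 = 1.10058197
Annualized real rate = 1.10058197^(1/2) − 1 = 4.9086% → 491 basis points.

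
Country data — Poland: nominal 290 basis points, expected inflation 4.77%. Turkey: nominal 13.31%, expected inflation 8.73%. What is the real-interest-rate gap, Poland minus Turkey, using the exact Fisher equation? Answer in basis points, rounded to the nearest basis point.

-600 basis points

Poland: (1 + 0.0290)/(1 + 0.0477) − 1 = -1.7849%
Turkey: (1 + 0.1331)/(1 + 0.0873) − 1 = 4.2123%
Differential = -1.7849% − 4.2123% = -5.9971% → -600 basis points.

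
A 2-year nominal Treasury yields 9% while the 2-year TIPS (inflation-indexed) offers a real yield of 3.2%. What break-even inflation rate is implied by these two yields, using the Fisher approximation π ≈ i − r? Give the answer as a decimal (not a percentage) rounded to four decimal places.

0.0580

π ≈ i − r = 9% − 3.2% → 0.0580.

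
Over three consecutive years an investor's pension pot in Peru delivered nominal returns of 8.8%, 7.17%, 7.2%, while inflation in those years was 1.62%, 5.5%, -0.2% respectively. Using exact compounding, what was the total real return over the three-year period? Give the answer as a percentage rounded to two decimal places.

Nominal growth factor = 1.0880 × 1.0717 × 1.0720 = 1.249962
Price-level growth factor = 1.0162 × 1.0550 × 0.9980 = 1.069947
Real growth factor = 1.249962 / 1.069947 = 1.168247
Total real return = 1.168247 − 1 → 16.82%.

16.82%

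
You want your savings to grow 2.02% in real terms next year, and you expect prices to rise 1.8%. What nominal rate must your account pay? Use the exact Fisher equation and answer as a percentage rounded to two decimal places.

3.86%

(1 + i) = (1 + r)(1 + π) = 1.02020 × 1.01800 = 1.0385636
i = 1.0385636 − 1, so the required nominal rate is 3.86%.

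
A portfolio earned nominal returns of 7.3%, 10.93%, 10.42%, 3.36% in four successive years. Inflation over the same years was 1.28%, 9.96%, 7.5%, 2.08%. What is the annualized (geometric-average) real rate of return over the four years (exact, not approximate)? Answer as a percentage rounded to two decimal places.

2.68%

Nominal growth factor = 1.0730 × 1.1093 × 1.1042 × 1.0336 = 1.35846664
Price-level growth factor = 1.0128 × 1.0996 × 1.0750 × 1.0208 = 1.22210227
Real growth factor = 1.35846664 / 1.22210227 = 1.11158180
Annualized real rate = 1.11158180^(1/4) − 1 = 2.6799% → 2.68%.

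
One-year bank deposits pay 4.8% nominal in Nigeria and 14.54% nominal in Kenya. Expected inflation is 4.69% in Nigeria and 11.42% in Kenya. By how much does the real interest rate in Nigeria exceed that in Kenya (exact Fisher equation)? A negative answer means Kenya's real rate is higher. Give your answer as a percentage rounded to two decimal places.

Nigeria: (1 + 0.0480)/(1 + 0.0469) − 1 = 0.1051%
Kenya: (1 + 0.1454)/(1 + 0.1142) − 1 = 2.8002%
Differential = 0.1051% − 2.8002% = -2.6951% → -2.70%.

-2.70%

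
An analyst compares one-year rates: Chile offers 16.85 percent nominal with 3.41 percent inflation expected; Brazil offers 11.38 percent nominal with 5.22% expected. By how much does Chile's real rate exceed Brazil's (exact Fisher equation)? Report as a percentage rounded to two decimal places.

Chile: (1 + 0.1685)/(1 + 0.0341) − 1 = 12.9968%
Brazil: (1 + 0.1138)/(1 + 0.0522) − 1 = 5.8544%
Differential = 12.9968% − 5.8544% = 7.1424% → 7.14%.

7.14%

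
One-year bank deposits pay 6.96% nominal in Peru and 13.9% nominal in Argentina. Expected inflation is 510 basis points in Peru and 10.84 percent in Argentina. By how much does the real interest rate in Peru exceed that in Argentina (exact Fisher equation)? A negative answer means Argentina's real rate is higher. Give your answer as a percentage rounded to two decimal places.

Peru: (1 + 0.0696)/(1 + 0.0510) − 1 = 1.7697%
Argentina: (1 + 0.1390)/(1 + 0.1084) − 1 = 2.7607%
Differential = 1.7697% − 2.7607% = -0.9910% → -0.99%.

-0.99%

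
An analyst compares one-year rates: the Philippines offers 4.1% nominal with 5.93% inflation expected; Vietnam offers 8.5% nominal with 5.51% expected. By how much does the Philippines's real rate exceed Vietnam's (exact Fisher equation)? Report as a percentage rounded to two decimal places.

-4.56%

The Philippines: (1 + 0.0410)/(1 + 0.0593) − 1 = -1.7276%
Vietnam: (1 + 0.0850)/(1 + 0.0551) − 1 = 2.8339%
Differential = -1.7276% − 2.8339% = -4.5614% → -4.56%.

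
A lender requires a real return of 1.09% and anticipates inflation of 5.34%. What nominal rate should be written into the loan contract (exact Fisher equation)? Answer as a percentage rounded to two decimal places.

6.49%

(1 + i) = (1 + r)(1 + π) = 1.01090 × 1.05340 = 1.06488206
i = 1.06488206 − 1, so the required nominal rate is 6.49%.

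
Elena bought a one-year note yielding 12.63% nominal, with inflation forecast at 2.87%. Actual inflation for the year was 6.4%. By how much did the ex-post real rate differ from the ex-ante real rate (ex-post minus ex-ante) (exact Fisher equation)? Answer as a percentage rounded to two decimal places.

Ex-ante: (1 + 0.1263)/(1 + 0.0287) − 1 = 9.4877%
Ex-post: (1 + 0.1263)/(1 + 0.0640) − 1 = 5.8553%
Difference (ex-post − ex-ante) = -3.6324% → -3.63%.

-3.63%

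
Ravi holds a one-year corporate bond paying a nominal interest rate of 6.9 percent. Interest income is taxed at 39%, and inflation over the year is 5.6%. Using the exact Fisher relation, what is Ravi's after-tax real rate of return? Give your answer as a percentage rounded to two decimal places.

After-tax nominal return = 6.9% × (1 − 0.39) = 4.2090%.
1 + r = 1.04209 / 1.05600 = 0.986828
After-tax real rate = 0.986828 − 1 → -1.32%.

-1.32%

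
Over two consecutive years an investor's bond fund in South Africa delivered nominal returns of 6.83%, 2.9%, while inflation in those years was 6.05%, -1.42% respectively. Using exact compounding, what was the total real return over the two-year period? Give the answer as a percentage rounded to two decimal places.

Compound the nominal returns: 1.0683 × 1.0290 = 1.099281.
Compound inflation: 1.0605 × 0.9858 = 1.045441.
Deflate: 1.099281 / 1.045441 = 1.051500.
Total real return = 1.051500 − 1 → 5.15%.

5.15%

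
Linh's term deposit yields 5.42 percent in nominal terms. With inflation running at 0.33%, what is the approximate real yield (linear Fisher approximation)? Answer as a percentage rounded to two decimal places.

r ≈ i − π = 5.42% − 0.33% = 5.09%.

5.09%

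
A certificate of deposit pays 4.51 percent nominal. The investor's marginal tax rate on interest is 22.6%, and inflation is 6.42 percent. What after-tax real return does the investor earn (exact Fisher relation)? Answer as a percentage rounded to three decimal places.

After-tax nominal return = 4.51% × (1 − 0.226) = 3.49074%.
1 + r = 1.0349074 / 1.06420 = 0.9724745
After-tax real rate = 0.9724745 − 1 → -2.753%.

-2.753%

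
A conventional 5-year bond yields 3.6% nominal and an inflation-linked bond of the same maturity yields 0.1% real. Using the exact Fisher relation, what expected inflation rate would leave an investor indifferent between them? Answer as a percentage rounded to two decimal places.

(1 + π) = (1 + i)/(1 + r) = 1.03600 / 1.00100 = 1.034965
Break-even inflation = 1.034965 − 1 → 3.50%.

3.50%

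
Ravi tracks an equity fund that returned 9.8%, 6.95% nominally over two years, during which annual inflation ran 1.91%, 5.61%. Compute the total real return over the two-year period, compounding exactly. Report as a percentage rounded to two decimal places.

Compound the nominal returns: 1.0980 × 1.0695 = 1.174311.
Compound inflation: 1.0191 × 1.0561 = 1.076272.
Deflate: 1.174311 / 1.076272 = 1.091092.
Total real return = 1.091092 − 1 → 9.11%.

9.11%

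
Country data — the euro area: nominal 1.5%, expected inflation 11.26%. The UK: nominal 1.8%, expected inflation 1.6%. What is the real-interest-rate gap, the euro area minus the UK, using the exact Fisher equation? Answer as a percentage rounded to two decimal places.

-8.97%

The euro area: (1 + 0.0150)/(1 + 0.1126) − 1 = -8.7722%
The UK: (1 + 0.0180)/(1 + 0.0160) − 1 = 0.1969%
Differential = -8.7722% − 0.1969% = -8.9691% → -8.97%.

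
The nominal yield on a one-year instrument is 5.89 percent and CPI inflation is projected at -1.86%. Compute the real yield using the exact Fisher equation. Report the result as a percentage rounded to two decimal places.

7.90%

By the Fisher identity, 1 + r = (1 + i)/(1 + π).
1 + r = 1.05890 / 0.98140 = 1.078969
r = 1.078969 − 1 = 7.8969%, i.e. 7.90%.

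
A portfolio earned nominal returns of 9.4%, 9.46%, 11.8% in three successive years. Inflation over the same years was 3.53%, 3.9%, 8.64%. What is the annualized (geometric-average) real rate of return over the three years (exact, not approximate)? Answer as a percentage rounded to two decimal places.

4.64%

Compound the nominal returns: 1.0940 × 1.0946 × 1.1180 = 1.33879650.
Compound inflation: 1.0353 × 1.0390 × 1.0864 = 1.16861517.
Deflate: 1.33879650 / 1.16861517 = 1.14562650.
Annualized real rate = 1.14562650^(1/3) − 1 = 4.6360% → 4.64%.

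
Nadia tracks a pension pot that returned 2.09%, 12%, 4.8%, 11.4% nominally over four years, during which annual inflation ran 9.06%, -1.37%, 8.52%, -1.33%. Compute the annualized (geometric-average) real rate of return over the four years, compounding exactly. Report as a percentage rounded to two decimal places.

3.76%

Compound the nominal returns: 1.0209 × 1.1200 × 1.0480 × 1.1140 = 1.33489682.
Compound inflation: 1.0906 × 0.9863 × 1.0852 × 0.9867 = 1.15177975.
Deflate: 1.33489682 / 1.15177975 = 1.15898619.
Annualized real rate = 1.15898619^(1/4) − 1 = 3.7575% → 3.76%.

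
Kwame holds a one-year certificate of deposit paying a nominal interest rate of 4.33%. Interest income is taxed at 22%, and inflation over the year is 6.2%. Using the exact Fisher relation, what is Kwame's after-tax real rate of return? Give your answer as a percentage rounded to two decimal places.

After-tax nominal return = 4.33% × (1 − 0.22) = 3.3774%.
1 + r = 1.033774 / 1.06200 = 0.973422
After-tax real rate = 0.973422 − 1 → -2.66%.

-2.66%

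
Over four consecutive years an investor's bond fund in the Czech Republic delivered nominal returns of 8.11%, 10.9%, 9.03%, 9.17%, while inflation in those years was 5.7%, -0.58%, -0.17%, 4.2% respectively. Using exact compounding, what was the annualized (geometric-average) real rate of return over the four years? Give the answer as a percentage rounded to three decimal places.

Nominal growth factor = 1.0811 × 1.1090 × 1.0903 × 1.0917 = 1.42707480
Price-level growth factor = 1.0570 × 0.9942 × 0.9983 × 1.0420 = 1.09314440
Real growth factor = 1.42707480 / 1.09314440 = 1.30547692
Annualized real rate = 1.30547692^(1/4) − 1 = 6.8913% → 6.891%.

6.891%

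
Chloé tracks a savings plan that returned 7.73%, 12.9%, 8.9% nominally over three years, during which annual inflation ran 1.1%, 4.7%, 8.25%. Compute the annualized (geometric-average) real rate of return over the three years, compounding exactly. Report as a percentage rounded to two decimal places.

4.95%

Nominal growth factor = 1.0773 × 1.1290 × 1.0890 = 1.32451988
Price-level growth factor = 1.0110 × 1.0470 × 1.0825 = 1.14584465
Real growth factor = 1.32451988 / 1.14584465 = 1.15593320
Annualized real rate = 1.15593320^(1/3) − 1 = 4.9488% → 4.95%.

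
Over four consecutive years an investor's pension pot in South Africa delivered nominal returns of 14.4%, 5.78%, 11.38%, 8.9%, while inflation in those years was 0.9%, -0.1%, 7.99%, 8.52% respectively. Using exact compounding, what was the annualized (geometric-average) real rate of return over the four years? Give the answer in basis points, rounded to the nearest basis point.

Nominal growth factor = 1.1440 × 1.0578 × 1.1138 × 1.0890 = 1.46779255
Price-level growth factor = 1.0090 × 0.9990 × 1.0799 × 1.0852 = 1.18127219
Real growth factor = 1.46779255 / 1.18127219 = 1.24255236
Annualized real rate = 1.24255236^(1/4) − 1 = 5.5793% → 558 basis points.

558 basis points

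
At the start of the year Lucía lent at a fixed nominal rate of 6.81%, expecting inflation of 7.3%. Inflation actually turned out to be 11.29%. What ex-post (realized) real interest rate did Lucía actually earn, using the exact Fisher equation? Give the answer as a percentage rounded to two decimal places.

-4.03%

Ex-post: (1 + 0.0681)/(1 + 0.1129) − 1 = -4.0255%
So the realized real rate is -4.03%.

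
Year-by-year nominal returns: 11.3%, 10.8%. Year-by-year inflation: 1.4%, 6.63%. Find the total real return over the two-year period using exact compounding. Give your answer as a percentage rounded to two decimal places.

Compound the nominal returns: 1.1130 × 1.1080 = 1.233204.
Compound inflation: 1.0140 × 1.0663 = 1.081228.
Deflate: 1.233204 / 1.081228 = 1.140558.
Total real return = 1.140558 − 1 → 14.06%.

14.06%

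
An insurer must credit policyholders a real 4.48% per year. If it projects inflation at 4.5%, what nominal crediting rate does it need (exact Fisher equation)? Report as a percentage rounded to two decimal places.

9.18%

(1 + i) = (1 + r)(1 + π) = 1.04480 × 1.04500 = 1.091816
i = 1.091816 − 1, so the required nominal rate is 9.18%.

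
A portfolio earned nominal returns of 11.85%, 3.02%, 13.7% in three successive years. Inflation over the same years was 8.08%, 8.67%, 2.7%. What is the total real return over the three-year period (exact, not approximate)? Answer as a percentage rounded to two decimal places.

8.62%

Nominal growth factor = 1.1185 × 1.0302 × 1.1370 = 1.310141
Price-level growth factor = 1.0808 × 1.0867 × 1.0270 = 1.206217
Real growth factor = 1.310141 / 1.206217 = 1.086157
Total real return = 1.086157 − 1 → 8.62%.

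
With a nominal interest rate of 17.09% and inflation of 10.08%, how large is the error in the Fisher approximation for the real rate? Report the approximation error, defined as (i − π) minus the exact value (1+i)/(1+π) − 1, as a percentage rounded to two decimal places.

0.64%

Approximate: r ≈ 17.090% − 10.080% = 7.0100%
Exact: (1 + 0.1709)/(1 + 0.1008) − 1 = 6.3681%
Error = 7.0100% − 6.3681% = 0.6419% → 0.64%.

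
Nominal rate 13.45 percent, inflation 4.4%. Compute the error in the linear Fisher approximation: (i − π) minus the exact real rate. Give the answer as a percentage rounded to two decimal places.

Approximate: r ≈ 13.450% − 4.400% = 9.0500%
Exact: (1 + 0.1345)/(1 + 0.0440) − 1 = 8.6686%
Error = 9.0500% − 8.6686% = 0.3814% → 0.38%.

0.38%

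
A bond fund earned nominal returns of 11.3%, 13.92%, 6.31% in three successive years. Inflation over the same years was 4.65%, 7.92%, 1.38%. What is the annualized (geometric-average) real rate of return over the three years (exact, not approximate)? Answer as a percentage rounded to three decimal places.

Compound the nominal returns: 1.1130 × 1.1392 × 1.0631 = 1.34793596.
Compound inflation: 1.0465 × 1.0792 × 1.0138 = 1.14496828.
Deflate: 1.34793596 / 1.14496828 = 1.17726926.
Annualized real rate = 1.17726926^(1/3) − 1 = 5.5906% → 5.591%.

5.591%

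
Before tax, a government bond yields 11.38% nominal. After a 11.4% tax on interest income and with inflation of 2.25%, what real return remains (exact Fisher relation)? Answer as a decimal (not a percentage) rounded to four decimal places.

0.0766

After-tax nominal return = 11.38% × (1 − 0.114) = 10.08268%.
1 + r = 1.1008268 / 1.02250 = 1.076603
After-tax real rate = 1.076603 − 1 → 0.0766.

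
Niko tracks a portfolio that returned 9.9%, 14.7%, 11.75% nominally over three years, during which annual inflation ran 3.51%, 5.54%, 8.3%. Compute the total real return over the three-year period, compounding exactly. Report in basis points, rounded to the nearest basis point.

Compound the nominal returns: 1.0990 × 1.1470 × 1.1175 = 1.408668.
Compound inflation: 1.0351 × 1.0554 × 1.0830 = 1.183117.
Deflate: 1.408668 / 1.183117 = 1.190641.
Total real return = 1.190641 − 1 → 1906 basis points.

1906 basis points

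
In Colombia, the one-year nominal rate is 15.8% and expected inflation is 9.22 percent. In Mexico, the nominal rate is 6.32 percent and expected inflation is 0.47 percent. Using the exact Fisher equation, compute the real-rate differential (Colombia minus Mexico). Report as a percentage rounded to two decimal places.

0.20%

Colombia: (1 + 0.1580)/(1 + 0.0922) − 1 = 6.0245%
Mexico: (1 + 0.0632)/(1 + 0.0047) − 1 = 5.8226%
Differential = 6.0245% − 5.8226% = 0.2019% → 0.20%.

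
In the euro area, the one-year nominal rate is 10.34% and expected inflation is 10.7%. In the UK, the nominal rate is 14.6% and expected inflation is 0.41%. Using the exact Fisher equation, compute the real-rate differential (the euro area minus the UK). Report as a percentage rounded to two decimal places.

-14.46%

The euro area: (1 + 0.1034)/(1 + 0.1070) − 1 = -0.3252%
The UK: (1 + 0.1460)/(1 + 0.0041) − 1 = 14.1321%
Differential = -0.3252% − 14.1321% = -14.4573% → -14.46%.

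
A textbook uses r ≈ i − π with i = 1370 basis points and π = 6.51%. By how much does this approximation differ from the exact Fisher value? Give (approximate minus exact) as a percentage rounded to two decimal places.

0.44%

Approximate: r ≈ 13.700% − 6.510% = 7.1900%
Exact: (1 + 0.1370)/(1 + 0.0651) − 1 = 6.7505%
Error = 7.1900% − 6.7505% = 0.4395% → 0.44%.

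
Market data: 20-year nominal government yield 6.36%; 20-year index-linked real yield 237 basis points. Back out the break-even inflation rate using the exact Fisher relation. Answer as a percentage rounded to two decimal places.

(1 + π) = (1 + i)/(1 + r) = 1.06360 / 1.02370 = 1.038976
Break-even inflation = 1.038976 − 1 → 3.90%.

3.90%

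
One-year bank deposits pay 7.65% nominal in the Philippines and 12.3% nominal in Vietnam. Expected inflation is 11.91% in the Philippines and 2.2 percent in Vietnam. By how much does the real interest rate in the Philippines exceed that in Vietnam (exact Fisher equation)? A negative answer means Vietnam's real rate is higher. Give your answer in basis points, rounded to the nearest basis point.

-1369 basis points

The Philippines: (1 + 0.0765)/(1 + 0.1191) − 1 = -3.8066%
Vietnam: (1 + 0.1230)/(1 + 0.0220) − 1 = 9.8826%
Differential = -3.8066% − 9.8826% = -13.6892% → -1369 basis points.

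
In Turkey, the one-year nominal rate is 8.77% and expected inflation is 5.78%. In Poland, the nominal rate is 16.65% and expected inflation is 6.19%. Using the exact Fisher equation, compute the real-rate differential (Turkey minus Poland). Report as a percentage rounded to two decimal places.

-7.02%

Turkey: (1 + 0.0877)/(1 + 0.0578) − 1 = 2.8266%
Poland: (1 + 0.1665)/(1 + 0.0619) − 1 = 9.8503%
Differential = 2.8266% − 9.8503% = -7.0236% → -7.02%.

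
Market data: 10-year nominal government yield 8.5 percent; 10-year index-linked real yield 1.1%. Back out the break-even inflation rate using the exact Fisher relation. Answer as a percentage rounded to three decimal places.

7.319%

(1 + π) = (1 + i)/(1 + r) = 1.08500 / 1.01100 = 1.0731949
Break-even inflation = 1.0731949 − 1 → 7.319%.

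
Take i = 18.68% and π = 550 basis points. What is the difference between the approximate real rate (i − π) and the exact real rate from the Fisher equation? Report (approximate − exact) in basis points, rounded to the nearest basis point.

69 basis points

Approximate: r ≈ 18.680% − 5.500% = 13.1800%
Exact: (1 + 0.1868)/(1 + 0.0550) − 1 = 12.4929%
Error = 13.1800% − 12.4929% = 0.6871% → 69 basis points.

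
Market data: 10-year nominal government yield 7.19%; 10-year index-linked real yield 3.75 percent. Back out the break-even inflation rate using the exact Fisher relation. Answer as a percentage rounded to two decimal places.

(1 + π) = (1 + i)/(1 + r) = 1.07190 / 1.03750 = 1.033157
Break-even inflation = 1.033157 − 1 → 3.32%.

3.32%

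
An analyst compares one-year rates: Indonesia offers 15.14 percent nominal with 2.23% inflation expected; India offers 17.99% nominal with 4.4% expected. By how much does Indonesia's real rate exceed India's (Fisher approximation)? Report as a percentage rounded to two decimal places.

Indonesia: 15.14% − 2.23% = 12.910%
India: 17.99% − 4.4% = 13.590%
Differential = -0.680% → -0.68%.

-0.68%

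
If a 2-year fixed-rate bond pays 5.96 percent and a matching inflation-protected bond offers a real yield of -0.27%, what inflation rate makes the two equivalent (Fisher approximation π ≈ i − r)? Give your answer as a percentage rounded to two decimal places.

6.23%

π ≈ i − r = 5.96% − (-0.27%) → 6.23%.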